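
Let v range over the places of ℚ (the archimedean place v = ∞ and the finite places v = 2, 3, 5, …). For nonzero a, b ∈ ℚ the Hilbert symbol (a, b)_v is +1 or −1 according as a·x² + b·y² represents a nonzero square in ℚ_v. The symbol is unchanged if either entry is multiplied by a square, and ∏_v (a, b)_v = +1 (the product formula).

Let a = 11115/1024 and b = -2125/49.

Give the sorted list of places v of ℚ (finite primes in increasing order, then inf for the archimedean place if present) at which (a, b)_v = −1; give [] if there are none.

(a, b) ≡ (1235, -85) mod (ℚ^×)²; places V = {2, 3, 5, 7, 13, 17, 19, ∞}.
(a,b)_13: α=1, u≡1; β=0, v≡2 (mod 13); (1|13)=+1, (2|13)=-1; sign (−1)^0·+1^0·-1^1 = -1.
(a,b)_17: α=0, u≡12; β=1, v≡3 (mod 17); (12|17)=-1, (3|17)=-1; sign (−1)^0·-1^1·-1^0 = -1.
(a,b)_5: α=1, u≡2; β=3, v≡2 (mod 5); (2|5)=-1, (2|5)=-1; sign (−1)^0·-1^3·-1^1 = +1.
(a,b)_7: α=0, u≡3; β=-2, v≡3 (mod 7); (3|7)=-1, (3|7)=-1; sign (−1)^0·-1^-2·-1^0 = +1.
(a,b)_∞: sgn(1235)=+, sgn(-85)=−, so +1.
(a,b)_3: α=2, u≡2; β=0, v≡2 (mod 3); (2|3)=-1, (2|3)=-1; sign (−1)^0·-1^0·-1^2 = +1.
(a,b)_19: α=1, u≡2; β=0, v≡2 (mod 19); (2|19)=-1, (2|19)=-1; sign (−1)^0·-1^0·-1^1 = -1.
(a,b)_2: α=-10, β=0; u≡3, v≡3 (mod 8); ε(u)ε(v)=1·1, αω(v)=-10·1, βω(u)=0·1; sum ≡ 1  ⇒  -1.
(1235, -85 / ℚ) ramifies at {2, 13, 17, 19}: a division algebra.

[2, 13, 17, 19]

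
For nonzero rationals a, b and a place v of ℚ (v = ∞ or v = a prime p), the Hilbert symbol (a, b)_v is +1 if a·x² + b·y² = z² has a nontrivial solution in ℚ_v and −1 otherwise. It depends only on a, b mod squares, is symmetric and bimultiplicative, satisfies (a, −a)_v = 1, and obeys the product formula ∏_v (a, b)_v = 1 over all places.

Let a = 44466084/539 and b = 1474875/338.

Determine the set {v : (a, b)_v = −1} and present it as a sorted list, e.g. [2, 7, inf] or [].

(a, b) ≡ (167739, 13110) mod (ℚ^×)²; places V = {2, 3, 5, 7, 11, 13, 17, 19, 23, ∞}.
(a,b)_2: α=2, β=-1; u≡3, v≡3 (mod 8); ε(u)ε(v)=1·1, αω(v)=2·1, βω(u)=-1·1; sum ≡ 0  ⇒  +1.
(a,b)_17: α=1, u≡14; β=0, v≡14 (mod 17); (14|17)=-1, (14|17)=-1; sign (−1)^0·-1^0·-1^1 = -1.
(a,b)_11: α=-1, u≡5; β=0, v≡9 (mod 11); (5|11)=+1, (9|11)=+1; sign (−1)^0·+1^0·+1^-1 = +1.
(a,b)_19: α=0, u≡6; β=1, v≡7 (mod 19); (6|19)=+1, (7|19)=+1; sign (−1)^0·+1^1·+1^0 = +1.
(a,b)_3: α=7, u≡2; β=3, v≡2 (mod 3); (2|3)=-1, (2|3)=-1; sign (−1)^1·-1^3·-1^7 = -1.
(a,b)_7: α=-2, u≡3; β=0, v≡5 (mod 7); (3|7)=-1, (5|7)=-1; sign (−1)^0·-1^0·-1^-2 = +1.
(a,b)_∞: sgn(167739)=+, sgn(13110)=+, so +1.
(a,b)_5: α=0, u≡1; β=3, v≡3 (mod 5); (1|5)=+1, (3|5)=-1; sign (−1)^0·+1^3·-1^0 = +1.
(a,b)_23: α=1, u≡2; β=1, v≡13 (mod 23); (2|23)=+1, (13|23)=+1; sign (−1)^1·+1^1·+1^1 = -1.
(a,b)_13: α=1, u≡2; β=-2, v≡6 (mod 13); (2|13)=-1, (6|13)=-1; sign (−1)^0·-1^-2·-1^1 = -1.
|Ram(167739, 13110)| = 4, even; anisotropic at {3, 13, 17, 23}.

[3, 13, 17, 23]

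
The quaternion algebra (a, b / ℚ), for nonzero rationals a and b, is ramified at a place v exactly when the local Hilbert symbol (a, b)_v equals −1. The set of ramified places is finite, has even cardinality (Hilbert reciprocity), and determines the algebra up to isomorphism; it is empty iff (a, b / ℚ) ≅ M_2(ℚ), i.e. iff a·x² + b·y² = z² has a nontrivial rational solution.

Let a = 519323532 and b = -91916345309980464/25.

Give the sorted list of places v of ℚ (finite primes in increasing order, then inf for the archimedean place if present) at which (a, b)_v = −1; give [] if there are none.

[7, 13, 23, 31]

(a, b) ≡ (245427, -2139) mod (ℚ^×)²; places V = {2, 3, 5, 7, 13, 23, 29, 31, ∞}.
(a,b)_29: α=1, u≡5; β=2, v≡13 (mod 29); (5|29)=+1, (13|29)=+1; sign (−1)^0·+1^2·+1^1 = +1.
(a,b)_7: α=1, u≡3; β=2, v≡6 (mod 7); (3|7)=-1, (6|7)=-1; sign (−1)^0·-1^2·-1^1 = -1.
(a,b)_3: α=1, u≡2; β=7, v≡1 (mod 3); (2|3)=-1, (1|3)=+1; sign (−1)^1·-1^7·+1^1 = +1.
(a,b)_13: α=1, u≡4; β=2, v≡6 (mod 13); (4|13)=+1, (6|13)=-1; sign (−1)^0·+1^2·-1^1 = -1.
(a,b)_∞: sgn(245427)=+, sgn(-2139)=−, so +1.
(a,b)_5: α=0, u≡2; β=-2, v≡1 (mod 5); (2|5)=-1, (1|5)=+1; sign (−1)^0·-1^-2·+1^0 = +1.
(a,b)_31: α=1, u≡3; β=1, v≡30 (mod 31); (3|31)=-1, (30|31)=-1; sign (−1)^1·-1^1·-1^1 = -1.
(a,b)_23: α=2, u≡22; β=3, v≡15 (mod 23); (22|23)=-1, (15|23)=-1; sign (−1)^0·-1^3·-1^2 = -1.
(a,b)_2: α=2, β=4; u≡3, v≡5 (mod 8); ε(u)ε(v)=1·0, αω(v)=2·1, βω(u)=4·1; sum ≡ 0  ⇒  +1.
|Ram(245427, -2139)| = 4, even; anisotropic at {7, 13, 23, 31}.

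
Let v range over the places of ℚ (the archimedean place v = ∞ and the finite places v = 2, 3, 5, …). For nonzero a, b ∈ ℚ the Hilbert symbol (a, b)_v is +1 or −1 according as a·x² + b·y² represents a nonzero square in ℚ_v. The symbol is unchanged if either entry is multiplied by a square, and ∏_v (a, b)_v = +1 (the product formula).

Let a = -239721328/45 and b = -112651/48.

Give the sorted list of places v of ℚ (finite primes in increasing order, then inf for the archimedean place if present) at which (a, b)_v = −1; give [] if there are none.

(a, b) ≡ (-35, -57) mod (ℚ^×)²; places V = {2, 3, 5, 7, 11, 19, ∞}.
(a,b)_19: α=2, u≡3; β=1, v≡17 (mod 19); (3|19)=-1, (17|19)=+1; sign (−1)^0·-1^1·+1^2 = -1.
(a,b)_11: α=2, u≡9; β=2, v≡1 (mod 11); (9|11)=+1, (1|11)=+1; sign (−1)^0·+1^2·+1^2 = +1.
(a,b)_3: α=-2, u≡1; β=-1, v≡2 (mod 3); (1|3)=+1, (2|3)=-1; sign (−1)^0·+1^-1·-1^-2 = +1.
(a,b)_5: α=-1, u≡3; β=0, v≡3 (mod 5); (3|5)=-1, (3|5)=-1; sign (−1)^0·-1^0·-1^-1 = -1.
(a,b)_∞: sgn(-35)=−, sgn(-57)=−, so -1.
(a,b)_2: α=4, β=-4; u≡5, v≡7 (mod 8); ε(u)ε(v)=0·1, αω(v)=4·0, βω(u)=-4·1; sum ≡ 0  ⇒  +1.
(a,b)_7: α=3, u≡4; β=2, v≡3 (mod 7); (4|7)=+1, (3|7)=-1; sign (−1)^0·+1^2·-1^3 = -1.
(-35, -57 / ℚ) ramifies at {5, 7, 19, ∞}: a division algebra.

[5, 7, 19, inf]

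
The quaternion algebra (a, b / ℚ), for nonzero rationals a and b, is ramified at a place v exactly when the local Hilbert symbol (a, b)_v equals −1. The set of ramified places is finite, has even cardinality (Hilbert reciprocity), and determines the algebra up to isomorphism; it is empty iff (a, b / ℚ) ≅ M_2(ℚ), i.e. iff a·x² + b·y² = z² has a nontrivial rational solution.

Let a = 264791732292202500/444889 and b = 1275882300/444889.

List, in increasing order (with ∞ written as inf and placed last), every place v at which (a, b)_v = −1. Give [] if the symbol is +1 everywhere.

[3, 17]

Mod squares: a ≡ 561, b ≡ 3927. Check v ∈ {∞, 2, 3, 5, 7, 11, 17, 19, 23, 29}.
v=29: a=29^-2·(≡17), b=29^-2·(≡14) mod 29; (17|29)=-1, (14|29)=-1; (−1)^{-2·-2·14}·(-1)^-2·(-1)^-2 = +1.
v=19: a=19^2·(≡8), b=19^2·(≡18) mod 19; (8|19)=-1, (18|19)=-1; (−1)^{2·2·9}·(-1)^2·(-1)^2 = +1.
v=23: a=23^-2·(≡8), b=23^-2·(≡15) mod 23; (8|23)=+1, (15|23)=-1; (−1)^{-2·-2·11}·(+1)^-2·(-1)^-2 = +1.
v=11: a=11^5·(≡6), b=11^1·(≡4) mod 11; (6|11)=-1, (4|11)=+1; (−1)^{5·1·5}·(-1)^1·(+1)^5 = +1.
v=∞: 561 > 0 and 3927 > 0  ⇒  (a,b)_∞ = +1.
v=17: a=17^1·(≡13), b=17^1·(≡6) mod 17; (13|17)=+1, (6|17)=-1; (−1)^{1·1·8}·(+1)^1·(-1)^1 = -1.
v=3: a=3^7·(≡1), b=3^3·(≡1) mod 3; (1|3)=+1, (1|3)=+1; (−1)^{7·3·1}·(+1)^3·(+1)^7 = -1.
v=5: a=5^4·(≡1), b=5^2·(≡3) mod 5; (1|5)=+1, (3|5)=-1; (−1)^{4·2·2}·(+1)^2·(-1)^4 = +1.
v=7: a=7^2·(≡4), b=7^1·(≡4) mod 7; (4|7)=+1, (4|7)=+1; (−1)^{2·1·3}·(+1)^1·(+1)^2 = +1.
v=2: v_2(a)=2, v_2(b)=2; units ≡ 1, 7 (mod 8); ε·ε+αω+βω = 0·1+2·0+2·0 ≡ 0  ⇒  (a,b)_2 = +1.
|Ram(561, 3927)| = 2, even; anisotropic at {3, 17}.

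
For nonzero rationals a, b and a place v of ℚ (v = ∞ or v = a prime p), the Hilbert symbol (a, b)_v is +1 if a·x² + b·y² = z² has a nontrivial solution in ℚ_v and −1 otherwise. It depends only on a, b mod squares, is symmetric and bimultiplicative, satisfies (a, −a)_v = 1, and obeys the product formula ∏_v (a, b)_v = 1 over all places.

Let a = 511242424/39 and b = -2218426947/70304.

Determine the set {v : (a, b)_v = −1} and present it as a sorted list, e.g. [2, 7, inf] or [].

(a, b) ≡ (114114, -16302) mod (ℚ^×)²; places V = {2, 3, 7, 11, 13, 19, ∞}.
(a,b)_2: α=3, β=-5; u≡1, v≡1 (mod 8); ε(u)ε(v)=0·0, αω(v)=3·0, βω(u)=-5·0; sum ≡ 0  ⇒  +1.
(a,b)_3: α=-1, u≡1; β=5, v≡2 (mod 3); (1|3)=+1, (2|3)=-1; sign (−1)^1·+1^5·-1^-1 = +1.
(a,b)_7: α=1, u≡5; β=0, v≡4 (mod 7); (5|7)=-1, (4|7)=+1; sign (−1)^0·-1^0·+1^1 = +1.
(a,b)_19: α=3, u≡18; β=3, v≡1 (mod 19); (18|19)=-1, (1|19)=+1; sign (−1)^1·-1^3·+1^3 = +1.
(a,b)_11: α=3, u≡1; β=3, v≡9 (mod 11); (1|11)=+1, (9|11)=+1; sign (−1)^1·+1^3·+1^3 = -1.
(a,b)_13: α=-1, u≡10; β=-3, v≡5 (mod 13); (10|13)=+1, (5|13)=-1; sign (−1)^0·+1^-3·-1^-1 = -1.
(a,b)_∞: sgn(114114)=+, sgn(-16302)=−, so +1.
Ram(114114, -16302) = {11, 13}; no ℚ_11-point on the conic.

[11, 13]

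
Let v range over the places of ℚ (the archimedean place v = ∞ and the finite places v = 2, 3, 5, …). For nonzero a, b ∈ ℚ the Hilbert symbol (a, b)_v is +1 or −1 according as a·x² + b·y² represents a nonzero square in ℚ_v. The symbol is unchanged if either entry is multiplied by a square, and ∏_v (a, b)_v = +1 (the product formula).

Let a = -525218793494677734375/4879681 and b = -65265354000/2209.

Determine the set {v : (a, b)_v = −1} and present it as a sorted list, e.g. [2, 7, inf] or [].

[5, inf]

(a, b) ≡ (-55, -385) mod (ℚ^×)²; places V = {2, 3, 5, 7, 11, 31, 47, ∞}.
(a,b)_∞: sgn(-55)=−, sgn(-385)=−, so -1.
(a,b)_3: α=2, u≡2; β=2, v≡2 (mod 3); (2|3)=-1, (2|3)=-1; sign (−1)^0·-1^2·-1^2 = +1.
(a,b)_7: α=6, u≡1; β=3, v≡1 (mod 7); (1|7)=+1, (1|7)=+1; sign (−1)^0·+1^3·+1^6 = +1.
(a,b)_2: α=0, β=4; u≡1, v≡7 (mod 8); ε(u)ε(v)=0·1, αω(v)=0·0, βω(u)=4·0; sum ≡ 0  ⇒  +1.
(a,b)_31: α=4, u≡10; β=2, v≡7 (mod 31); (10|31)=+1, (7|31)=+1; sign (−1)^0·+1^2·+1^4 = +1.
(a,b)_47: α=-4, u≡40; β=-2, v≡38 (mod 47); (40|47)=-1, (38|47)=-1; sign (−1)^0·-1^-2·-1^-4 = +1.
(a,b)_11: α=1, u≡6; β=1, v≡5 (mod 11); (6|11)=-1, (5|11)=+1; sign (−1)^1·-1^1·+1^1 = +1.
(a,b)_5: α=11, u≡4; β=3, v≡2 (mod 5); (4|5)=+1, (2|5)=-1; sign (−1)^0·+1^3·-1^11 = -1.
|Ram(-55, -385)| = 2, even; anisotropic at {5, ∞}.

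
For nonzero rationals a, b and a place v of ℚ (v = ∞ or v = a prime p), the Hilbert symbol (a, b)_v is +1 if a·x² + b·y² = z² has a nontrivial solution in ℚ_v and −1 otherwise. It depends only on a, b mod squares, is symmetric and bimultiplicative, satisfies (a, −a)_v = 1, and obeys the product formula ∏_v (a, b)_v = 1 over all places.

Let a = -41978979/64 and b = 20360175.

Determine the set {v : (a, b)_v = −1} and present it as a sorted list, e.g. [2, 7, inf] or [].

Mod squares: a ≡ -518259, b ≡ 814407. Check v ∈ {∞, 2, 3, 5, 7, 11, 23, 29, 37}.
v=23: a=23^1·(≡20), b=23^1·(≡1) mod 23; (20|23)=-1, (1|23)=+1; (−1)^{1·1·11}·(-1)^1·(+1)^1 = +1.
v=37: a=37^1·(≡11), b=37^1·(≡11) mod 37; (11|37)=+1, (11|37)=+1; (−1)^{1·1·18}·(+1)^1·(+1)^1 = +1.
v=3: a=3^5·(≡2), b=3^1·(≡2) mod 3; (2|3)=-1, (2|3)=-1; (−1)^{5·1·1}·(-1)^1·(-1)^5 = -1.
v=5: a=5^0·(≡4), b=5^2·(≡2) mod 5; (4|5)=+1, (2|5)=-1; (−1)^{0·2·2}·(+1)^2·(-1)^0 = +1.
v=11: a=11^0·(≡10), b=11^1·(≡10) mod 11; (10|11)=-1, (10|11)=-1; (−1)^{0·1·5}·(-1)^1·(-1)^0 = -1.
v=29: a=29^1·(≡7), b=29^1·(≡14) mod 29; (7|29)=+1, (14|29)=-1; (−1)^{1·1·14}·(+1)^1·(-1)^1 = -1.
v=7: a=7^1·(≡1), b=7^0·(≡3) mod 7; (1|7)=+1, (3|7)=-1; (−1)^{1·0·3}·(+1)^0·(-1)^1 = -1.
v=2: v_2(a)=-6, v_2(b)=0; units ≡ 5, 7 (mod 8); ε·ε+αω+βω = 0·1+-6·0+0·1 ≡ 0  ⇒  (a,b)_2 = +1.
v=∞: -518259 < 0 and 814407 > 0  ⇒  (a,b)_∞ = +1.
|Ram(-518259, 814407)| = 4, even; anisotropic at {3, 7, 11, 29}.

[3, 7, 11, 29]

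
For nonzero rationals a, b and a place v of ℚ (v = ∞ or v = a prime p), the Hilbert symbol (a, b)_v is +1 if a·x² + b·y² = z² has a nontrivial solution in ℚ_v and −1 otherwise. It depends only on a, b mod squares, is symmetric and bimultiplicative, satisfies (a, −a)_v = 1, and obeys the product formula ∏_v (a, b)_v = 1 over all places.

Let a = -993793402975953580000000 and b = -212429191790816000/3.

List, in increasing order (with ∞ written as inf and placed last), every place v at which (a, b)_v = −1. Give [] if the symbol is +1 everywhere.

Mod squares: a ≡ -408595, b ≡ -87945. Check v ∈ {∞, 2, 3, 5, 7, 11, 13, 17, 19, 23, 41}.
v=23: a=23^1·(≡20), b=23^2·(≡10) mod 23; (20|23)=-1, (10|23)=-1; (−1)^{1·2·11}·(-1)^2·(-1)^1 = -1.
v=2: v_2(a)=8, v_2(b)=8; units ≡ 5, 7 (mod 8); ε·ε+αω+βω = 0·1+8·0+8·1 ≡ 0  ⇒  (a,b)_2 = +1.
v=41: a=41^2·(≡12), b=41^1·(≡29) mod 41; (12|41)=-1, (29|41)=-1; (−1)^{2·1·20}·(-1)^1·(-1)^2 = -1.
v=∞: -408595 < 0 and -87945 < 0  ⇒  (a,b)_∞ = -1.
v=7: a=7^2·(≡1), b=7^2·(≡5) mod 7; (1|7)=+1, (5|7)=-1; (−1)^{2·2·3}·(+1)^2·(-1)^2 = +1.
v=13: a=13^2·(≡6), b=13^1·(≡8) mod 13; (6|13)=-1, (8|13)=-1; (−1)^{2·1·6}·(-1)^1·(-1)^2 = -1.
v=5: a=5^7·(≡1), b=5^3·(≡4) mod 5; (1|5)=+1, (4|5)=+1; (−1)^{7·3·2}·(+1)^3·(+1)^7 = +1.
v=19: a=19^3·(≡18), b=19^2·(≡6) mod 19; (18|19)=-1, (6|19)=+1; (−1)^{3·2·9}·(-1)^2·(+1)^3 = +1.
v=17: a=17^1·(≡12), b=17^0·(≡8) mod 17; (12|17)=-1, (8|17)=+1; (−1)^{1·0·8}·(-1)^0·(+1)^1 = +1.
v=11: a=11^3·(≡2), b=11^3·(≡2) mod 11; (2|11)=-1, (2|11)=-1; (−1)^{3·3·5}·(-1)^3·(-1)^3 = -1.
v=3: a=3^0·(≡2), b=3^-1·(≡1) mod 3; (2|3)=-1, (1|3)=+1; (−1)^{0·-1·1}·(-1)^-1·(+1)^0 = -1.
(-408595, -87945 / ℚ) ramifies at {3, 11, 13, 23, 41, ∞}: a division algebra.

[3, 11, 13, 23, 41, inf]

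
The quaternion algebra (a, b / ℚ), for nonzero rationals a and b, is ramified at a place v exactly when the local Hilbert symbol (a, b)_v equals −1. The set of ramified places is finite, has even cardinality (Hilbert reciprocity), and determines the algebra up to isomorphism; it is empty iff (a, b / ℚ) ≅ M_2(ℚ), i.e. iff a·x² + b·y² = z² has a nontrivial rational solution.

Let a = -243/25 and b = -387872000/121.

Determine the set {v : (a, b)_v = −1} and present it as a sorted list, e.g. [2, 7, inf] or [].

Mod squares: a ≡ -3, b ≡ -60605. Check v ∈ {∞, 2, 3, 5, 11, 17, 23, 31}.
v=11: a=11^0·(≡7), b=11^-2·(≡1) mod 11; (7|11)=-1, (1|11)=+1; (−1)^{0·-2·5}·(-1)^-2·(+1)^0 = +1.
v=23: a=23^0·(≡5), b=23^1·(≡10) mod 23; (5|23)=-1, (10|23)=-1; (−1)^{0·1·11}·(-1)^1·(-1)^0 = -1.
v=17: a=17^0·(≡10), b=17^1·(≡3) mod 17; (10|17)=-1, (3|17)=-1; (−1)^{0·1·8}·(-1)^1·(-1)^0 = -1.
v=2: v_2(a)=0, v_2(b)=8; units ≡ 5, 3 (mod 8); ε·ε+αω+βω = 0·1+0·1+8·1 ≡ 0  ⇒  (a,b)_2 = +1.
v=31: a=31^0·(≡25), b=31^1·(≡30) mod 31; (25|31)=+1, (30|31)=-1; (−1)^{0·1·15}·(+1)^1·(-1)^0 = +1.
v=∞: -3 < 0 and -60605 < 0  ⇒  (a,b)_∞ = -1.
v=5: a=5^-2·(≡2), b=5^3·(≡4) mod 5; (2|5)=-1, (4|5)=+1; (−1)^{-2·3·2}·(-1)^3·(+1)^-2 = -1.
v=3: a=3^5·(≡2), b=3^0·(≡1) mod 3; (2|3)=-1, (1|3)=+1; (−1)^{5·0·1}·(-1)^0·(+1)^5 = +1.
|Ram(-3, -60605)| = 4, even; anisotropic at {5, 17, 23, ∞}.

[5, 17, 23, inf]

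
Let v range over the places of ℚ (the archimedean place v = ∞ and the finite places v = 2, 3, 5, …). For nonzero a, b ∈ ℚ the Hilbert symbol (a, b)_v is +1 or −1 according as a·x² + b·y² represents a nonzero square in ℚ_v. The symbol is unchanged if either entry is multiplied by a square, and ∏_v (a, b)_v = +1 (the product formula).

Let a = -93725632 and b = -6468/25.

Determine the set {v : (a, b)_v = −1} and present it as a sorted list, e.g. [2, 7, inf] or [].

[3, 11, 13, inf]

(a, b) ≡ (-247, -33) mod (ℚ^×)²; places V = {2, 3, 5, 7, 11, 13, 19, ∞}.
(a,b)_19: α=1, u≡4; β=0, v≡5 (mod 19); (4|19)=+1, (5|19)=+1; sign (−1)^0·+1^0·+1^1 = +1.
(a,b)_2: α=6, β=2; u≡1, v≡7 (mod 8); ε(u)ε(v)=0·1, αω(v)=6·0, βω(u)=2·0; sum ≡ 0  ⇒  +1.
(a,b)_7: α=2, u≡3; β=2, v≡2 (mod 7); (3|7)=-1, (2|7)=+1; sign (−1)^0·-1^2·+1^2 = +1.
(a,b)_11: α=2, u≡6; β=1, v≡2 (mod 11); (6|11)=-1, (2|11)=-1; sign (−1)^0·-1^1·-1^2 = -1.
(a,b)_3: α=0, u≡2; β=1, v≡1 (mod 3); (2|3)=-1, (1|3)=+1; sign (−1)^0·-1^1·+1^0 = -1.
(a,b)_∞: sgn(-247)=−, sgn(-33)=−, so -1.
(a,b)_5: α=0, u≡3; β=-2, v≡2 (mod 5); (3|5)=-1, (2|5)=-1; sign (−1)^0·-1^-2·-1^0 = +1.
(a,b)_13: α=1, u≡6; β=0, v≡7 (mod 13); (6|13)=-1, (7|13)=-1; sign (−1)^0·-1^0·-1^1 = -1.
Ram(-247, -33) = {3, 11, 13, ∞}; no ℚ_3-point on the conic.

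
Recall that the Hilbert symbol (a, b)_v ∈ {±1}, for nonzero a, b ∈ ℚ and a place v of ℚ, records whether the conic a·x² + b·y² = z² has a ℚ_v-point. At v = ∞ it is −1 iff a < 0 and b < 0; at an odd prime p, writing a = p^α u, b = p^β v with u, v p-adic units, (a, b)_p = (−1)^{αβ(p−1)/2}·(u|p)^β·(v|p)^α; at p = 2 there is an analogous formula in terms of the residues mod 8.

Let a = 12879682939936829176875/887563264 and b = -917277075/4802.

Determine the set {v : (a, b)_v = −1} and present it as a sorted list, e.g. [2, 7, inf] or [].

[2, 17, 31, 37, 43, 47]

(a, b) ≡ (1239907, -48246) mod (ℚ^×)²; places V = {2, 3, 5, 7, 11, 13, 17, 19, 23, 31, 37, 43, 47, ∞}.
(a,b)_47: α=1, u≡37; β=0, v≡44 (mod 47); (37|47)=+1, (44|47)=-1; sign (−1)^0·+1^0·-1^1 = -1.
(a,b)_5: α=4, u≡2; β=2, v≡1 (mod 5); (2|5)=-1, (1|5)=+1; sign (−1)^0·-1^2·+1^4 = +1.
(a,b)_∞: sgn(1239907)=+, sgn(-48246)=−, so +1.
(a,b)_31: α=1, u≡8; β=0, v≡11 (mod 31); (8|31)=+1, (11|31)=-1; sign (−1)^0·+1^0·-1^1 = -1.
(a,b)_23: α=1, u≡21; β=0, v≡9 (mod 23); (21|23)=-1, (9|23)=+1; sign (−1)^0·-1^0·+1^1 = +1.
(a,b)_19: α=-2, u≡7; β=0, v≡3 (mod 19); (7|19)=+1, (3|19)=-1; sign (−1)^0·+1^0·-1^-2 = +1.
(a,b)_13: α=4, u≡11; β=2, v≡4 (mod 13); (11|13)=-1, (4|13)=+1; sign (−1)^0·-1^2·+1^4 = +1.
(a,b)_2: α=-10, β=-1; u≡3, v≡5 (mod 8); ε(u)ε(v)=1·0, αω(v)=-10·1, βω(u)=-1·1; sum ≡ 1  ⇒  -1.
(a,b)_11: α=2, u≡9; β=1, v≡5 (mod 11); (9|11)=+1, (5|11)=+1; sign (−1)^0·+1^1·+1^2 = +1.
(a,b)_17: α=2, u≡3; β=1, v≡4 (mod 17); (3|17)=-1, (4|17)=+1; sign (−1)^0·-1^1·+1^2 = -1.
(a,b)_43: α=2, u≡18; β=1, v≡8 (mod 43); (18|43)=-1, (8|43)=-1; sign (−1)^0·-1^1·-1^2 = -1.
(a,b)_37: α=1, u≡26; β=0, v≡6 (mod 37); (26|37)=+1, (6|37)=-1; sign (−1)^0·+1^0·-1^1 = -1.
(a,b)_7: α=-4, u≡1; β=-4, v≡3 (mod 7); (1|7)=+1, (3|7)=-1; sign (−1)^0·+1^-4·-1^-4 = +1.
(a,b)_3: α=2, u≡1; β=3, v≡1 (mod 3); (1|3)=+1, (1|3)=+1; sign (−1)^0·+1^3·+1^2 = +1.
|Ram(1239907, -48246)| = 6, even; anisotropic at {2, 17, 31, 37, 43, 47}.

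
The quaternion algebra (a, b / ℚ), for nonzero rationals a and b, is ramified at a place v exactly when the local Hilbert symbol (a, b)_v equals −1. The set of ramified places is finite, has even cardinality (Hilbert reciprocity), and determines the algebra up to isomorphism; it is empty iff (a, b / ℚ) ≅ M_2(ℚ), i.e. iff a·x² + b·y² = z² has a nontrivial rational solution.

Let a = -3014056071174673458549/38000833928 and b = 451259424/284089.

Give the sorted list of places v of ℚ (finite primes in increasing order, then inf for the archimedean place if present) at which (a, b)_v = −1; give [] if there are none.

Mod squares: a ≡ -8778, b ≡ 7106. Check v ∈ {∞, 2, 3, 7, 11, 13, 17, 19, 37, 41}.
v=3: a=3^15·(≡2), b=3^4·(≡2) mod 3; (2|3)=-1, (2|3)=-1; (−1)^{15·4·1}·(-1)^4·(-1)^15 = -1.
v=37: a=37^2·(≡12), b=37^0·(≡8) mod 37; (12|37)=+1, (8|37)=-1; (−1)^{2·0·18}·(+1)^0·(-1)^2 = +1.
v=2: v_2(a)=-3, v_2(b)=5; units ≡ 3, 1 (mod 8); ε·ε+αω+βω = 1·0+-3·0+5·1 ≡ 1  ⇒  (a,b)_2 = -1.
v=17: a=17^0·(≡10), b=17^1·(≡11) mod 17; (10|17)=-1, (11|17)=-1; (−1)^{0·1·8}·(-1)^1·(-1)^0 = -1.
v=11: a=11^3·(≡4), b=11^1·(≡10) mod 11; (4|11)=+1, (10|11)=-1; (−1)^{3·1·5}·(+1)^1·(-1)^3 = +1.
v=13: a=13^0·(≡12), b=13^-2·(≡11) mod 13; (12|13)=+1, (11|13)=-1; (−1)^{0·-2·6}·(+1)^-2·(-1)^0 = +1.
v=41: a=41^-6·(≡5), b=41^-2·(≡28) mod 41; (5|41)=+1, (28|41)=-1; (−1)^{-6·-2·20}·(+1)^-2·(-1)^-6 = +1.
v=∞: -8778 < 0 and 7106 > 0  ⇒  (a,b)_∞ = +1.
v=7: a=7^5·(≡3), b=7^2·(≡1) mod 7; (3|7)=-1, (1|7)=+1; (−1)^{5·2·3}·(-1)^2·(+1)^5 = +1.
v=19: a=19^3·(≡18), b=19^1·(≡2) mod 19; (18|19)=-1, (2|19)=-1; (−1)^{3·1·9}·(-1)^1·(-1)^3 = -1.
|Ram(-8778, 7106)| = 4, even; anisotropic at {2, 3, 17, 19}.

[2, 3, 17, 19]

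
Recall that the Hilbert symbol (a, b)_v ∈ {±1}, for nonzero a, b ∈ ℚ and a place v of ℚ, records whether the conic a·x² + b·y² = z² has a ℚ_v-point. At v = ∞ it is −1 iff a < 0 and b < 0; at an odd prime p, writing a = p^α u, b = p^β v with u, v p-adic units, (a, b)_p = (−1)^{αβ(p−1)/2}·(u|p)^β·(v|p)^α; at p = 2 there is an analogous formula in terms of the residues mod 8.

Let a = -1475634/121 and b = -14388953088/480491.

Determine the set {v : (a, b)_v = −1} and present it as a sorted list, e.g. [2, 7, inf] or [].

[2, 23, 37, inf]

Mod squares: a ≡ -5106, b ≡ -2415138. Check v ∈ {∞, 2, 3, 11, 17, 19, 23, 37, 43}.
v=23: a=23^1·(≡2), b=23^1·(≡16) mod 23; (2|23)=+1, (16|23)=+1; (−1)^{1·1·11}·(+1)^1·(+1)^1 = -1.
v=43: a=43^0·(≡38), b=43^1·(≡24) mod 43; (38|43)=+1, (24|43)=+1; (−1)^{0·1·21}·(+1)^1·(+1)^0 = +1.
v=17: a=17^2·(≡14), b=17^0·(≡16) mod 17; (14|17)=-1, (16|17)=+1; (−1)^{2·0·8}·(-1)^0·(+1)^2 = +1.
v=2: v_2(a)=1, v_2(b)=17; units ≡ 7, 7 (mod 8); ε·ε+αω+βω = 1·1+1·0+17·0 ≡ 1  ⇒  (a,b)_2 = -1.
v=3: a=3^1·(≡2), b=3^1·(≡1) mod 3; (2|3)=-1, (1|3)=+1; (−1)^{1·1·1}·(-1)^1·(+1)^1 = +1.
v=19: a=19^0·(≡11), b=19^-2·(≡11) mod 19; (11|19)=+1, (11|19)=+1; (−1)^{0·-2·9}·(+1)^-2·(+1)^0 = +1.
v=11: a=11^-2·(≡5), b=11^-3·(≡2) mod 11; (5|11)=+1, (2|11)=-1; (−1)^{-2·-3·5}·(+1)^-3·(-1)^-2 = +1.
v=37: a=37^1·(≡30), b=37^1·(≡23) mod 37; (30|37)=+1, (23|37)=-1; (−1)^{1·1·18}·(+1)^1·(-1)^1 = -1.
v=∞: -5106 < 0 and -2415138 < 0  ⇒  (a,b)_∞ = -1.
Ram(-5106, -2415138) = {2, 23, 37, ∞}; no ℚ_2-point on the conic.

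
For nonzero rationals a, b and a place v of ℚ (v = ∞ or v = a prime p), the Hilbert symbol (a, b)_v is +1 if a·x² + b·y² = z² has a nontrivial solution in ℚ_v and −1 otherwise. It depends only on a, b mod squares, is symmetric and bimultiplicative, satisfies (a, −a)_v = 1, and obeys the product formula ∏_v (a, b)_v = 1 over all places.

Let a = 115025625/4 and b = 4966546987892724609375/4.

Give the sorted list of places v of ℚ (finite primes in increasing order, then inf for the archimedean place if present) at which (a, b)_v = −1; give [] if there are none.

[]

(a, b) ≡ (1, 15015) mod (ℚ^×)²; places V = {2, 3, 5, 7, 11, 13, ∞}.
(a,b)_13: α=2, u≡9; β=5, v≡11 (mod 13); (9|13)=+1, (11|13)=-1; sign (−1)^0·+1^5·-1^2 = +1.
(a,b)_2: α=-2, β=-2; u≡1, v≡7 (mod 8); ε(u)ε(v)=0·1, αω(v)=-2·0, βω(u)=-2·0; sum ≡ 0  ⇒  +1.
(a,b)_11: α=2, u≡4; β=5, v≡5 (mod 11); (4|11)=+1, (5|11)=+1; sign (−1)^0·+1^5·+1^2 = +1.
(a,b)_3: α=2, u≡1; β=5, v≡1 (mod 3); (1|3)=+1, (1|3)=+1; sign (−1)^0·+1^5·+1^2 = +1.
(a,b)_∞: sgn(1)=+, sgn(15015)=+, so +1.
(a,b)_7: α=0, u≡2; β=1, v≡3 (mod 7); (2|7)=+1, (3|7)=-1; sign (−1)^0·+1^1·-1^0 = +1.
(a,b)_5: α=4, u≡4; β=11, v≡2 (mod 5); (4|5)=+1, (2|5)=-1; sign (−1)^0·+1^11·-1^4 = +1.
Ram(a, b) = ∅: the form 1·x² + 15015·y² − z² is isotropic over every ℚ_v, so by Hasse–Minkowski it is isotropic over ℚ.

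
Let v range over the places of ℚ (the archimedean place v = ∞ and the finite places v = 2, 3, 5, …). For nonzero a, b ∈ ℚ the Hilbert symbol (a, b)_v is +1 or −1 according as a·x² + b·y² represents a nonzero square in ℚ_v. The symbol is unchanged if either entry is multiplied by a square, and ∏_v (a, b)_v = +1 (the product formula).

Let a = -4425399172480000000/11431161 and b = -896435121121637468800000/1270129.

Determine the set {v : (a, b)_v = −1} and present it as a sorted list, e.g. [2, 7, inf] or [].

[13, inf]

(a, b) ≡ (-2470, -820105) mod (ℚ^×)²; places V = {2, 3, 5, 7, 11, 13, 19, 23, 31, 37, ∞}.
(a,b)_5: α=7, u≡1; β=5, v≡1 (mod 5); (1|5)=+1, (1|5)=+1; sign (−1)^0·+1^5·+1^7 = +1.
(a,b)_11: α=2, u≡4; β=3, v≡1 (mod 11); (4|11)=+1, (1|11)=+1; sign (−1)^0·+1^3·+1^2 = +1.
(a,b)_37: α=2, u≡4; β=3, v≡24 (mod 37); (4|37)=+1, (24|37)=-1; sign (−1)^0·+1^3·-1^2 = +1.
(a,b)_∞: sgn(-2470)=−, sgn(-820105)=−, so -1.
(a,b)_7: α=-4, u≡1; β=-4, v≡4 (mod 7); (1|7)=+1, (4|7)=+1; sign (−1)^0·+1^-4·+1^-4 = +1.
(a,b)_3: α=-2, u≡2; β=0, v≡2 (mod 3); (2|3)=-1, (2|3)=-1; sign (−1)^0·-1^0·-1^-2 = +1.
(a,b)_13: α=3, u≡11; β=5, v≡10 (mod 13); (11|13)=-1, (10|13)=+1; sign (−1)^0·-1^5·+1^3 = -1.
(a,b)_31: α=0, u≡8; β=1, v≡16 (mod 31); (8|31)=+1, (16|31)=+1; sign (−1)^0·+1^1·+1^0 = +1.
(a,b)_19: α=1, u≡15; β=2, v≡11 (mod 19); (15|19)=-1, (11|19)=+1; sign (−1)^0·-1^2·+1^1 = +1.
(a,b)_23: α=-2, u≡11; β=-2, v≡2 (mod 23); (11|23)=-1, (2|23)=+1; sign (−1)^0·-1^-2·+1^-2 = +1.
(a,b)_2: α=13, β=10; u≡5, v≡7 (mod 8); ε(u)ε(v)=0·1, αω(v)=13·0, βω(u)=10·1; sum ≡ 0  ⇒  +1.
Ram(-2470, -820105) = {13, ∞}; no ℚ_13-point on the conic.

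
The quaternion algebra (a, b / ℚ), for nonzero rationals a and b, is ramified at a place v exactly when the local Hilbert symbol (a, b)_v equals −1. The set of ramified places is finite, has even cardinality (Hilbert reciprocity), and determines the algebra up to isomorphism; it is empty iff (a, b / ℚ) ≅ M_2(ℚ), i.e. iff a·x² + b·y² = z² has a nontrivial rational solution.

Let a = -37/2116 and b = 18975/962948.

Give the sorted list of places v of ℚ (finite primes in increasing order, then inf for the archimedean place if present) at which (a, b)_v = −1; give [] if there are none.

[2, 3, 11, 17]

Mod squares: a ≡ -37, b ≡ 12903. Check v ∈ {∞, 2, 3, 5, 7, 11, 17, 23, 37}.
v=5: a=5^0·(≡3), b=5^2·(≡3) mod 5; (3|5)=-1, (3|5)=-1; (−1)^{0·2·2}·(-1)^2·(-1)^0 = +1.
v=7: a=7^0·(≡6), b=7^-2·(≡4) mod 7; (6|7)=-1, (4|7)=+1; (−1)^{0·-2·3}·(-1)^-2·(+1)^0 = +1.
v=17: a=17^0·(≡6), b=17^-3·(≡6) mod 17; (6|17)=-1, (6|17)=-1; (−1)^{0·-3·8}·(-1)^-3·(-1)^0 = -1.
v=2: v_2(a)=-2, v_2(b)=-2; units ≡ 3, 7 (mod 8); ε·ε+αω+βω = 1·1+-2·0+-2·1 ≡ 1  ⇒  (a,b)_2 = -1.
v=11: a=11^0·(≡10), b=11^1·(≡8) mod 11; (10|11)=-1, (8|11)=-1; (−1)^{0·1·5}·(-1)^1·(-1)^0 = -1.
v=37: a=37^1·(≡21), b=37^0·(≡11) mod 37; (21|37)=+1, (11|37)=+1; (−1)^{1·0·18}·(+1)^0·(+1)^1 = +1.
v=23: a=23^-2·(≡8), b=23^1·(≡16) mod 23; (8|23)=+1, (16|23)=+1; (−1)^{-2·1·11}·(+1)^1·(+1)^-2 = +1.
v=3: a=3^0·(≡2), b=3^1·(≡2) mod 3; (2|3)=-1, (2|3)=-1; (−1)^{0·1·1}·(-1)^1·(-1)^0 = -1.
v=∞: -37 < 0 and 12903 > 0  ⇒  (a,b)_∞ = +1.
|Ram(-37, 12903)| = 4, even; anisotropic at {2, 3, 11, 17}.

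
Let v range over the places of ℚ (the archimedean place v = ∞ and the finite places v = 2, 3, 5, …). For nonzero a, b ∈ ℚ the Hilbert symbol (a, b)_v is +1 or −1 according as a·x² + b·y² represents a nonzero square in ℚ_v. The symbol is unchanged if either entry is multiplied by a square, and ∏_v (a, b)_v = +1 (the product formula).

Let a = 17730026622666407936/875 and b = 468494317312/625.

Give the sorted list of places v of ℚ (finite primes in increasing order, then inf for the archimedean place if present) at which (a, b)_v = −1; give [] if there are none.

[2, 5, 7, 23]

(a, b) ≡ (565915, 7) mod (ℚ^×)²; places V = {2, 5, 7, 19, 23, 37, ∞}.
(a,b)_37: α=3, u≡19; β=2, v≡26 (mod 37); (19|37)=-1, (26|37)=+1; sign (−1)^0·-1^2·+1^3 = +1.
(a,b)_∞: sgn(565915)=+, sgn(7)=+, so +1.
(a,b)_5: α=-3, u≡3; β=-4, v≡2 (mod 5); (3|5)=-1, (2|5)=-1; sign (−1)^0·-1^-4·-1^-3 = -1.
(a,b)_7: α=-1, u≡2; β=1, v≡2 (mod 7); (2|7)=+1, (2|7)=+1; sign (−1)^1·+1^1·+1^-1 = -1.
(a,b)_2: α=22, β=8; u≡3, v≡7 (mod 8); ε(u)ε(v)=1·1, αω(v)=22·0, βω(u)=8·1; sum ≡ 1  ⇒  -1.
(a,b)_19: α=3, u≡2; β=2, v≡9 (mod 19); (2|19)=-1, (9|19)=+1; sign (−1)^0·-1^2·+1^3 = +1.
(a,b)_23: α=3, u≡12; β=2, v≡19 (mod 23); (12|23)=+1, (19|23)=-1; sign (−1)^0·+1^2·-1^3 = -1.
(565915, 7 / ℚ) ramifies at {2, 5, 7, 23}: a division algebra.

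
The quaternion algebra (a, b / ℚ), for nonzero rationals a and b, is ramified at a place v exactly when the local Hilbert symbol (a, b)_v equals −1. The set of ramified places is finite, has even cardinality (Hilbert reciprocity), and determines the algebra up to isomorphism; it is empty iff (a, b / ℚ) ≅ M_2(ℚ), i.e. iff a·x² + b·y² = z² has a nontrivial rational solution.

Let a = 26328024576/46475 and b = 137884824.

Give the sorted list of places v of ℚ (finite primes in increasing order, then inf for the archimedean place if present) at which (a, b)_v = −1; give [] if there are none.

[2, 11, 17, 19]

(a, b) ≡ (7106, 646) mod (ℚ^×)²; places V = {2, 3, 5, 7, 11, 13, 17, 19, ∞}.
(a,b)_11: α=-1, u≡7; β=2, v≡10 (mod 11); (7|11)=-1, (10|11)=-1; sign (−1)^0·-1^2·-1^-1 = -1.
(a,b)_∞: sgn(7106)=+, sgn(646)=+, so +1.
(a,b)_17: α=1, u≡11; β=1, v≡2 (mod 17); (11|17)=-1, (2|17)=+1; sign (−1)^0·-1^1·+1^1 = -1.
(a,b)_13: α=-2, u≡11; β=0, v≡12 (mod 13); (11|13)=-1, (12|13)=+1; sign (−1)^0·-1^0·+1^-2 = +1.
(a,b)_7: α=2, u≡4; β=2, v≡4 (mod 7); (4|7)=+1, (4|7)=+1; sign (−1)^0·+1^2·+1^2 = +1.
(a,b)_2: α=9, β=3; u≡1, v≡3 (mod 8); ε(u)ε(v)=0·1, αω(v)=9·1, βω(u)=3·0; sum ≡ 1  ⇒  -1.
(a,b)_5: α=-2, u≡4; β=0, v≡4 (mod 5); (4|5)=+1, (4|5)=+1; sign (−1)^0·+1^0·+1^-2 = +1.
(a,b)_19: α=3, u≡8; β=1, v≡8 (mod 19); (8|19)=-1, (8|19)=-1; sign (−1)^1·-1^1·-1^3 = -1.
(a,b)_3: α=2, u≡2; β=2, v≡1 (mod 3); (2|3)=-1, (1|3)=+1; sign (−1)^0·-1^2·+1^2 = +1.
(7106, 646 / ℚ) ramifies at {2, 11, 17, 19}: a division algebra.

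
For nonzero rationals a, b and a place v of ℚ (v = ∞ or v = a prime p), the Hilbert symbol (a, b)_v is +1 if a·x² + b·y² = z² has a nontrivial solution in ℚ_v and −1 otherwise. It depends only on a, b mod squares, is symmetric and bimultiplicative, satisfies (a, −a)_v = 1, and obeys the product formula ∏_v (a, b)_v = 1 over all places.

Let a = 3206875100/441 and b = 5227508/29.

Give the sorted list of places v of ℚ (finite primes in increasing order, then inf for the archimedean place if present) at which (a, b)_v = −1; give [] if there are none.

Mod squares: a ≡ 265031, b ≡ 224257. Check v ∈ {∞, 2, 3, 5, 7, 11, 13, 19, 29, 37}.
v=13: a=13^1·(≡9), b=13^2·(≡6) mod 13; (9|13)=+1, (6|13)=-1; (−1)^{1·2·6}·(+1)^2·(-1)^1 = -1.
v=11: a=11^2·(≡8), b=11^1·(≡4) mod 11; (8|11)=-1, (4|11)=+1; (−1)^{2·1·5}·(-1)^1·(+1)^2 = -1.
v=29: a=29^1·(≡24), b=29^-1·(≡26) mod 29; (24|29)=+1, (26|29)=-1; (−1)^{1·-1·14}·(+1)^-1·(-1)^1 = -1.
v=2: v_2(a)=2, v_2(b)=2; units ≡ 7, 1 (mod 8); ε·ε+αω+βω = 1·0+2·0+2·0 ≡ 0  ⇒  (a,b)_2 = +1.
v=7: a=7^-2·(≡1), b=7^0·(≡6) mod 7; (1|7)=+1, (6|7)=-1; (−1)^{-2·0·3}·(+1)^0·(-1)^-2 = +1.
v=∞: 265031 > 0 and 224257 > 0  ⇒  (a,b)_∞ = +1.
v=3: a=3^-2·(≡2), b=3^0·(≡1) mod 3; (2|3)=-1, (1|3)=+1; (−1)^{-2·0·1}·(-1)^0·(+1)^-2 = +1.
v=37: a=37^1·(≡5), b=37^1·(≡7) mod 37; (5|37)=-1, (7|37)=+1; (−1)^{1·1·18}·(-1)^1·(+1)^1 = -1.
v=5: a=5^2·(≡4), b=5^0·(≡2) mod 5; (4|5)=+1, (2|5)=-1; (−1)^{2·0·2}·(+1)^0·(-1)^2 = +1.
v=19: a=19^1·(≡12), b=19^1·(≡5) mod 19; (12|19)=-1, (5|19)=+1; (−1)^{1·1·9}·(-1)^1·(+1)^1 = +1.
|Ram(265031, 224257)| = 4, even; anisotropic at {11, 13, 29, 37}.

[11, 13, 29, 37]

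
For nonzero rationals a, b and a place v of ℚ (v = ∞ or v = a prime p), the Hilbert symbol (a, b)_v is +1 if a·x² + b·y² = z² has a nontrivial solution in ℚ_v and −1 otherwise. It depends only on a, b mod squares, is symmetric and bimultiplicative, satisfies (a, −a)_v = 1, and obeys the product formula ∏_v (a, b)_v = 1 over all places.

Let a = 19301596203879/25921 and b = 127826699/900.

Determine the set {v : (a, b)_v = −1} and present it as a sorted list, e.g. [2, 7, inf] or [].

[2, 7, 19, 37, 41, 47]

(a, b) ≡ (24312959, 6251) mod (ℚ^×)²; places V = {2, 3, 5, 7, 11, 13, 19, 23, 31, 37, 41, 47, ∞}.
(a,b)_31: α=1, u≡8; β=0, v≡28 (mod 31); (8|31)=+1, (28|31)=+1; sign (−1)^0·+1^0·+1^1 = +1.
(a,b)_41: α=1, u≡1; β=0, v≡13 (mod 41); (1|41)=+1, (13|41)=-1; sign (−1)^0·+1^0·-1^1 = -1.
(a,b)_13: α=0, u≡11; β=2, v≡6 (mod 13); (11|13)=-1, (6|13)=-1; sign (−1)^0·-1^2·-1^0 = +1.
(a,b)_7: α=-2, u≡6; β=1, v≡2 (mod 7); (6|7)=-1, (2|7)=+1; sign (−1)^0·-1^1·+1^-2 = -1.
(a,b)_37: α=1, u≡5; β=0, v≡2 (mod 37); (5|37)=-1, (2|37)=-1; sign (−1)^0·-1^0·-1^1 = -1.
(a,b)_3: α=8, u≡2; β=-2, v≡2 (mod 3); (2|3)=-1, (2|3)=-1; sign (−1)^0·-1^-2·-1^8 = +1.
(a,b)_11: α=3, u≡6; β=2, v≡5 (mod 11); (6|11)=-1, (5|11)=+1; sign (−1)^0·-1^2·+1^3 = +1.
(a,b)_19: α=0, u≡14; β=1, v≡7 (mod 19); (14|19)=-1, (7|19)=+1; sign (−1)^0·-1^1·+1^0 = -1.
(a,b)_47: α=1, u≡26; β=1, v≡29 (mod 47); (26|47)=-1, (29|47)=-1; sign (−1)^1·-1^1·-1^1 = -1.
(a,b)_5: α=0, u≡4; β=-2, v≡4 (mod 5); (4|5)=+1, (4|5)=+1; sign (−1)^0·+1^-2·+1^0 = +1.
(a,b)_23: α=-2, u≡2; β=0, v≡12 (mod 23); (2|23)=+1, (12|23)=+1; sign (−1)^0·+1^0·+1^-2 = +1.
(a,b)_2: α=0, β=-2; u≡7, v≡3 (mod 8); ε(u)ε(v)=1·1, αω(v)=0·1, βω(u)=-2·0; sum ≡ 1  ⇒  -1.
(a,b)_∞: sgn(24312959)=+, sgn(6251)=+, so +1.
|Ram(24312959, 6251)| = 6, even; anisotropic at {2, 7, 19, 37, 41, 47}.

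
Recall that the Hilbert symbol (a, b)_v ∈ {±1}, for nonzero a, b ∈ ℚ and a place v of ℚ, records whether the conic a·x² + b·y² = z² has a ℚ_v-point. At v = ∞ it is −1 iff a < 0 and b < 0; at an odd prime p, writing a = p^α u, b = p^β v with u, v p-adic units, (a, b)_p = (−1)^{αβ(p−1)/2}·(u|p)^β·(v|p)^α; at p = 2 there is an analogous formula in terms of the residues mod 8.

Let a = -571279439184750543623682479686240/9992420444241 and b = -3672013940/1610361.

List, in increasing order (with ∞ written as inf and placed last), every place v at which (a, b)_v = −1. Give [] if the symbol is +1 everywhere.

[2, 7, 17, 19, 23, 29, 31, inf]

(a, b) ≡ (-20326390, -13685) mod (ℚ^×)²; places V = {2, 3, 5, 7, 13, 17, 19, 23, 29, 31, 37, 47, 53, ∞}.
(a,b)_17: α=3, u≡13; β=1, v≡12 (mod 17); (13|17)=+1, (12|17)=-1; sign (−1)^0·+1^1·-1^3 = -1.
(a,b)_3: α=-6, u≡2; β=-6, v≡1 (mod 3); (2|3)=-1, (1|3)=+1; sign (−1)^0·-1^-6·+1^-6 = +1.
(a,b)_2: α=5, β=2; u≡5, v≡3 (mod 8); ε(u)ε(v)=0·1, αω(v)=5·1, βω(u)=2·1; sum ≡ 1  ⇒  -1.
(a,b)_5: α=1, u≡2; β=1, v≡2 (mod 5); (2|5)=-1, (2|5)=-1; sign (−1)^0·-1^1·-1^1 = +1.
(a,b)_13: α=6, u≡7; β=0, v≡10 (mod 13); (7|13)=-1, (10|13)=+1; sign (−1)^0·-1^0·+1^6 = +1.
(a,b)_31: α=1, u≡21; β=0, v≡11 (mod 31); (21|31)=-1, (11|31)=-1; sign (−1)^0·-1^0·-1^1 = -1.
(a,b)_23: α=4, u≡21; β=1, v≡4 (mod 23); (21|23)=-1, (4|23)=+1; sign (−1)^0·-1^1·+1^4 = -1.
(a,b)_7: α=5, u≡6; β=3, v≡6 (mod 7); (6|7)=-1, (6|7)=-1; sign (−1)^1·-1^3·-1^5 = -1.
(a,b)_37: α=4, u≡30; β=2, v≡24 (mod 37); (30|37)=+1, (24|37)=-1; sign (−1)^0·+1^2·-1^4 = +1.
(a,b)_53: α=-2, u≡24; β=0, v≡36 (mod 53); (24|53)=+1, (36|53)=+1; sign (−1)^0·+1^0·+1^-2 = +1.
(a,b)_29: α=1, u≡16; β=0, v≡14 (mod 29); (16|29)=+1, (14|29)=-1; sign (−1)^0·+1^0·-1^1 = -1.
(a,b)_19: α=1, u≡17; β=0, v≡10 (mod 19); (17|19)=+1, (10|19)=-1; sign (−1)^0·+1^0·-1^1 = -1.
(a,b)_∞: sgn(-20326390)=−, sgn(-13685)=−, so -1.
(a,b)_47: α=-4, u≡31; β=-2, v≡31 (mod 47); (31|47)=-1, (31|47)=-1; sign (−1)^0·-1^-2·-1^-4 = +1.
Ram(-20326390, -13685) = {2, 7, 17, 19, 23, 29, 31, ∞}; no ℚ_2-point on the conic.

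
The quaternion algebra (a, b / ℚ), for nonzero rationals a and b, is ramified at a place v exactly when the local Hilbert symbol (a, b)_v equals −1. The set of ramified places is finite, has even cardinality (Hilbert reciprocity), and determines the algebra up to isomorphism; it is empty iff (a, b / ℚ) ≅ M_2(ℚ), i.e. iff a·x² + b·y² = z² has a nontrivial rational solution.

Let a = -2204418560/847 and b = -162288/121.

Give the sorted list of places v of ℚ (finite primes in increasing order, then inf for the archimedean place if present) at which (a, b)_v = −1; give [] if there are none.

(a, b) ≡ (-44030, -23) mod (ℚ^×)²; places V = {2, 3, 5, 7, 11, 17, 23, 37, ∞}.
(a,b)_37: α=3, u≡2; β=0, v≡29 (mod 37); (2|37)=-1, (29|37)=-1; sign (−1)^0·-1^0·-1^3 = -1.
(a,b)_23: α=0, u≡7; β=1, v≡20 (mod 23); (7|23)=-1, (20|23)=-1; sign (−1)^0·-1^1·-1^0 = -1.
(a,b)_3: α=0, u≡1; β=2, v≡1 (mod 3); (1|3)=+1, (1|3)=+1; sign (−1)^0·+1^2·+1^0 = +1.
(a,b)_17: α=1, u≡5; β=0, v≡14 (mod 17); (5|17)=-1, (14|17)=-1; sign (−1)^0·-1^0·-1^1 = -1.
(a,b)_7: α=-1, u≡3; β=2, v≡3 (mod 7); (3|7)=-1, (3|7)=-1; sign (−1)^0·-1^2·-1^-1 = -1.
(a,b)_5: α=1, u≡4; β=0, v≡2 (mod 5); (4|5)=+1, (2|5)=-1; sign (−1)^0·+1^0·-1^1 = -1.
(a,b)_11: α=-2, u≡9; β=-2, v≡6 (mod 11); (9|11)=+1, (6|11)=-1; sign (−1)^0·+1^-2·-1^-2 = +1.
(a,b)_2: α=9, β=4; u≡1, v≡1 (mod 8); ε(u)ε(v)=0·0, αω(v)=9·0, βω(u)=4·0; sum ≡ 0  ⇒  +1.
(a,b)_∞: sgn(-44030)=−, sgn(-23)=−, so -1.
(-44030, -23 / ℚ) ramifies at {5, 7, 17, 23, 37, ∞}: a division algebra.

[5, 7, 17, 23, 37, inf]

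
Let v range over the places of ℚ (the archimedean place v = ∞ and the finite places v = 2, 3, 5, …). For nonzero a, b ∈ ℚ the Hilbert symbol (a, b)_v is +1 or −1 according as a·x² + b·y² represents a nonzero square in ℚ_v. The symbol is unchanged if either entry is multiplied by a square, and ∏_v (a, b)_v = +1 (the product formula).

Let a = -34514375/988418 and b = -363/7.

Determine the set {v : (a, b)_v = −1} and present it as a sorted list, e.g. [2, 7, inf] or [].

Mod squares: a ≡ -46, b ≡ -21. Check v ∈ {∞, 2, 3, 5, 7, 11, 19, 23, 37}.
v=3: a=3^0·(≡2), b=3^1·(≡2) mod 3; (2|3)=-1, (2|3)=-1; (−1)^{0·1·1}·(-1)^1·(-1)^0 = -1.
v=∞: -46 < 0 and -21 < 0  ⇒  (a,b)_∞ = -1.
v=19: a=19^-2·(≡9), b=19^0·(≡16) mod 19; (9|19)=+1, (16|19)=+1; (−1)^{-2·0·9}·(+1)^0·(+1)^-2 = +1.
v=11: a=11^0·(≡3), b=11^2·(≡9) mod 11; (3|11)=+1, (9|11)=+1; (−1)^{0·2·5}·(+1)^2·(+1)^0 = +1.
v=2: v_2(a)=-1, v_2(b)=0; units ≡ 1, 3 (mod 8); ε·ε+αω+βω = 0·1+-1·1+0·0 ≡ 1  ⇒  (a,b)_2 = -1.
v=5: a=5^4·(≡4), b=5^0·(≡1) mod 5; (4|5)=+1, (1|5)=+1; (−1)^{4·0·2}·(+1)^0·(+1)^4 = +1.
v=7: a=7^4·(≡6), b=7^-1·(≡1) mod 7; (6|7)=-1, (1|7)=+1; (−1)^{4·-1·3}·(-1)^-1·(+1)^4 = -1.
v=37: a=37^-2·(≡4), b=37^0·(≡1) mod 37; (4|37)=+1, (1|37)=+1; (−1)^{-2·0·18}·(+1)^0·(+1)^-2 = +1.
v=23: a=23^1·(≡15), b=23^0·(≡4) mod 23; (15|23)=-1, (4|23)=+1; (−1)^{1·0·11}·(-1)^0·(+1)^1 = +1.
(-46, -21 / ℚ) ramifies at {2, 3, 7, ∞}: a division algebra.

[2, 3, 7, inf]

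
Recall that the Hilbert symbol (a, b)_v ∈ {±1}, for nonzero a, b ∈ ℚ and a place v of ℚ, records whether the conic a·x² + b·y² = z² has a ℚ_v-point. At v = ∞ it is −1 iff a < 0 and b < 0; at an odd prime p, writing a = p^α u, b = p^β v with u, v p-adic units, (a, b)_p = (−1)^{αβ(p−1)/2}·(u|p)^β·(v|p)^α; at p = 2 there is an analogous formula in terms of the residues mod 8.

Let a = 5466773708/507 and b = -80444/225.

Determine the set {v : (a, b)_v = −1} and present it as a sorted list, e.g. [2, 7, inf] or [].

Mod squares: a ≡ 969, b ≡ -119. Check v ∈ {∞, 2, 3, 5, 7, 11, 13, 17, 19}.
v=17: a=17^3·(≡12), b=17^1·(≡7) mod 17; (12|17)=-1, (7|17)=-1; (−1)^{3·1·8}·(-1)^1·(-1)^3 = +1.
v=∞: 969 > 0 and -119 < 0  ⇒  (a,b)_∞ = +1.
v=11: a=11^4·(≡4), b=11^0·(≡2) mod 11; (4|11)=+1, (2|11)=-1; (−1)^{4·0·5}·(+1)^0·(-1)^4 = +1.
v=3: a=3^-1·(≡2), b=3^-2·(≡1) mod 3; (2|3)=-1, (1|3)=+1; (−1)^{-1·-2·1}·(-1)^-2·(+1)^-1 = +1.
v=2: v_2(a)=2, v_2(b)=2; units ≡ 1, 1 (mod 8); ε·ε+αω+βω = 0·0+2·0+2·0 ≡ 0  ⇒  (a,b)_2 = +1.
v=19: a=19^1·(≡8), b=19^0·(≡12) mod 19; (8|19)=-1, (12|19)=-1; (−1)^{1·0·9}·(-1)^0·(-1)^1 = -1.
v=5: a=5^0·(≡4), b=5^-2·(≡4) mod 5; (4|5)=+1, (4|5)=+1; (−1)^{0·-2·2}·(+1)^-2·(+1)^0 = +1.
v=7: a=7^0·(≡6), b=7^1·(≡2) mod 7; (6|7)=-1, (2|7)=+1; (−1)^{0·1·3}·(-1)^1·(+1)^0 = -1.
v=13: a=13^-2·(≡2), b=13^2·(≡11) mod 13; (2|13)=-1, (11|13)=-1; (−1)^{-2·2·6}·(-1)^2·(-1)^-2 = +1.
|Ram(969, -119)| = 2, even; anisotropic at {7, 19}.

[7, 19]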